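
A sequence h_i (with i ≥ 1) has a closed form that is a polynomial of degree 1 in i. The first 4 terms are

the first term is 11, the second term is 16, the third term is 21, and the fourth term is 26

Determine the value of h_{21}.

1st diffs: 5, 5, 5 (constant).
So h_i = 5i + 6.
Evaluating at i = 21 gives h_{21} = 111.

111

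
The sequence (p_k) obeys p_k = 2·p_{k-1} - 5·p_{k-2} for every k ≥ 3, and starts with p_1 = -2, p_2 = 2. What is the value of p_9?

p_3 = 14  p_4 = 18  p_5 = -34  p_6 = -158  p_7 = -146  p_8 = 498  p_9 = 1726.

1726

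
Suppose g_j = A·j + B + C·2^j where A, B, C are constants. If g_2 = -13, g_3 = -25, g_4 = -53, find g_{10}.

The three given values yield: 2A + B + 4C = -13; 3A + B + 8C = -25; 4A + B + 16C = -53.
Subtracting the first from the second: A + 4C = -12.
Subtracting the second from the third: A + 8C = -28.
Solving: C = -4, A = 4, then B = -5.
So g_j = 4·j + (-5) + (-4)·2^j; at j=10 this is -4061.

-4061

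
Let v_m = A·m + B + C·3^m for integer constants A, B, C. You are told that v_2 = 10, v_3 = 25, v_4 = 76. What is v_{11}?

177121

At m = 2, 3, 4: 2A + B + 9C = 10; 3A + B + 27C = 25; 4A + B + 81C = 76.
Subtracting the first from the second: A + 18C = 15.
Subtracting the second from the third: A + 54C = 51.
Solving: C = 1, A = -3, then B = 7.
Hence v_{11} = -3·11 + 7 + 1·177147 = 177121.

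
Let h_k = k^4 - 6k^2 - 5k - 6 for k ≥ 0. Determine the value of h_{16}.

63914

h_{16} = 1·16^4 - 6·16^2 - 5·16 - 6 = 63914.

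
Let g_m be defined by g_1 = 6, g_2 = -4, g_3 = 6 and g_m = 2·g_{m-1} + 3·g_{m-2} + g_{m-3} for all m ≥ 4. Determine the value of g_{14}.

619356

Step forward from the initial values:
g_4 = 6; g_5 = 26; g_6 = 76; …; g_{11} = 21206; g_{12} = 65306; g_{13} = 201116; g_{14} = 619356.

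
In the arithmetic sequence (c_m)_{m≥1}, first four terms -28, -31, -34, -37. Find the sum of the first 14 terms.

-665

Common difference d = -3.
c_m = -28 + (m - 1)·(-3).
c_{14} = -67; S = 14·(-28 + (-67))/2 = -665.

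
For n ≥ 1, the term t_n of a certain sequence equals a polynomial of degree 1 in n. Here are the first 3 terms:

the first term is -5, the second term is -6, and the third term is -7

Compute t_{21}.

1st diffs: -1, -1 (constant).
So t_n = -n - 4.
Evaluating at n = 21 gives t_{21} = -25.

-25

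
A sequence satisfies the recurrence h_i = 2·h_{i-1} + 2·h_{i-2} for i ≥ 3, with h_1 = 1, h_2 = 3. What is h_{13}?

h_3 = 8; h_4 = 22; h_5 = 60; …; h_{10} = 9136; h_{11} = 24960; h_{12} = 68192; h_{13} = 186304.

186304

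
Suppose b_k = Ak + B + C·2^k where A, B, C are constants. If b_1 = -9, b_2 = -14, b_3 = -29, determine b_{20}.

-5242784

Plug in k = 1, 2, 3: A + B + 2C = -9; 2A + B + 4C = -14; 3A + B + 8C = -29.
Subtracting the first from the second: A + 2C = -5.
Subtracting the second from the third: A + 4C = -15.
Solving: C = -5, A = 5, then B = -4.
So b_k = 5·k + (-4) + (-5)·2^k; at k=20 this is -5242784.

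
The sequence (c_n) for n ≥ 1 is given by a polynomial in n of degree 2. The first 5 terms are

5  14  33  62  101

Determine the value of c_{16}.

1190

1st diffs: 9, 19, 29, 39.
2nd diffs: 10, 10, 10 (constant).
Newton forward-difference form: c_n = 5 + 9·C(n-1,1) + 10·C(n-1,2).
At n = 16: n-1 = 15, so c_{16} = 5 + 135 + 1050 = 1190.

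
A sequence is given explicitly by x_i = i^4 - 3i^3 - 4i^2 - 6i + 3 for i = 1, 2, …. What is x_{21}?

164811

x_{21} = 1·21^4 - 3·21^3 - 4·21^2 - 6·21 + 3 = 164811.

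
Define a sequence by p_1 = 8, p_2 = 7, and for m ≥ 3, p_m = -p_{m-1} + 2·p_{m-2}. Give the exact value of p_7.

29

Step forward from the initial values:
p_3 = 9; p_4 = 5; p_5 = 13; p_6 = -3; p_7 = 29.
(Characteristic roots are 1 and -2.)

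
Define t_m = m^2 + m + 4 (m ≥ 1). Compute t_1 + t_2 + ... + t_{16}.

1696

Over m = 1..16: Σm = 136, Σm² = 1496.
Total = (1)·1496 + (1)·136 + (4)·16 = 1696.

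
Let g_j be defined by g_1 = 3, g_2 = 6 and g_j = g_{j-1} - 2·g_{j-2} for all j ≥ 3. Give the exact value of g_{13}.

132

Compute successive terms:
g_3 = 0;  g_4 = -12;  g_5 = -12;  …;  g_{10} = -84;  g_{11} = 36;  g_{12} = 204;  g_{13} = 132.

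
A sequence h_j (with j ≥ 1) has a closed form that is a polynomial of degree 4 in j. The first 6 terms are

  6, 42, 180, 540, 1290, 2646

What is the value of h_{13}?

1st diffs: 36, 138, 360, 750, 1356.
2nd diffs: 102, 222, 390, 606.
3rd diffs: 120, 168, 216.
4th diffs: 48, 48 (constant).
So h_j = 2j^4 + j^2 + 3j.
Evaluating at j = 13 gives h_{13} = 57330.

57330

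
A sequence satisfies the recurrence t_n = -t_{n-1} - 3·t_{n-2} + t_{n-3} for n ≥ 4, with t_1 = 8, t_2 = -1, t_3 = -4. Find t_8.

t_4 = 15;  t_5 = -4;  t_6 = -45;  t_7 = 72;  t_8 = 59.

59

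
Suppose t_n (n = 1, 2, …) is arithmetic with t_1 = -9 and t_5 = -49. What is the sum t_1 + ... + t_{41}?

-8569

Common difference d = (-49 - (-9)) / (5 - 1) = -10.
t_n = -9 + (n - 1)·(-10).
t_{41} = -409; S = 41·(-9 + (-409))/2 = -8569.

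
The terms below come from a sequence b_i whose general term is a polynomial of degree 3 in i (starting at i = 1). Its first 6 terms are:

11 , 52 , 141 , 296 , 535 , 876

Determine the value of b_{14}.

9436

1st diffs: 41, 89, 155, 239, 341.
2nd diffs: 48, 66, 84, 102.
3rd diffs: 18, 18, 18 (constant).
Newton forward-difference form: b_i = 11 + 41·C(i-1,1) + 48·C(i-1,2) + 18·C(i-1,3).
At i = 14: i-1 = 13, so b_{14} = 11 + 533 + 3744 + 5148 = 9436.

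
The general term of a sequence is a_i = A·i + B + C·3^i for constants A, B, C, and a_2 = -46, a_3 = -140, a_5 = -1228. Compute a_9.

At i = 2, 3, 5: 2A + B + 9C = -46; 3A + B + 27C = -140; 5A + B + 243C = -1228.
Subtracting the first from the second: A + 18C = -94.
Subtracting the second from the third: 2A + 216C = -1088.
Solving: C = -5, A = -4, then B = 7.
Therefore a_9 = -36 + 7 + (-5)·19683 = -98444.

-98444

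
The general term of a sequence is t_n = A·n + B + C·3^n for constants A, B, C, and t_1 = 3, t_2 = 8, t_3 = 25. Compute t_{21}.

Plug in n = 1, 2, 3: A + B + 3C = 3; 2A + B + 9C = 8; 3A + B + 27C = 25.
Subtracting the first from the second: A + 6C = 5.
Subtracting the second from the third: A + 18C = 17.
Solving: C = 1, A = -1, then B = 1.
Hence t_{21} = -1·21 + 1 + 1·10460353203 = 10460353183.

10460353183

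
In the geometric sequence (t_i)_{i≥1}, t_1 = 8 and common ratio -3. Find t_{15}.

t_i = 8·(-3)^(i-1).
t_{15} = 8·(-3)^14 = 38263752.

38263752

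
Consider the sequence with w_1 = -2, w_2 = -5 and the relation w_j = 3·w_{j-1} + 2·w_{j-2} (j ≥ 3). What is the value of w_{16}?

Iterate the recurrence:
w_3 = -19; w_4 = -67; w_5 = -239; …; w_{13} = -6186143; w_{14} = -22032275; w_{15} = -78469111; w_{16} = -279471883.

-279471883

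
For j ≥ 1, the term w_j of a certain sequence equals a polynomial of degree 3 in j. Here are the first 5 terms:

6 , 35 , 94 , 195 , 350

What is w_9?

1750

1st diffs: 29, 59, 101, 155.
2nd diffs: 30, 42, 54.
3rd diffs: 12, 12 (constant).
Newton forward-difference form: w_j = 6 + 29·C(j-1,1) + 30·C(j-1,2) + 12·C(j-1,3).
At j = 9: j-1 = 8, so w_9 = 6 + 232 + 840 + 672 = 1750.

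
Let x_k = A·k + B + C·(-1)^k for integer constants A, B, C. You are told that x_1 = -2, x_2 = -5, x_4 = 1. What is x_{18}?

43

Write the equations: A + B - C = -2; 2A + B + C = -5; 4A + B + C = 1.
Subtracting the first from the second: A + 2C = -3.
Subtracting the second from the third: 2A = 6.
Solving: C = -3, A = 3, then B = -8.
Hence x_{18} = 3·18 + (-8) + (-3)·1 = 43.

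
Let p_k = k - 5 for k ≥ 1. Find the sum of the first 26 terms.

Over k = 1..26: Σk = 351.
Total = (1)·351 + (-5)·26 = 221.

221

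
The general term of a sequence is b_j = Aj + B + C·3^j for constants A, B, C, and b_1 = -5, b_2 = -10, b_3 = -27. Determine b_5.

At j = 1, 2, 3: A + B + 3C = -5; 2A + B + 9C = -10; 3A + B + 27C = -27.
Subtracting the first from the second: A + 6C = -5.
Subtracting the second from the third: A + 18C = -17.
Solving: C = -1, A = 1, then B = -3.
So b_j = 1·j + (-3) + (-1)·3^j; at j=5 this is -241.

-241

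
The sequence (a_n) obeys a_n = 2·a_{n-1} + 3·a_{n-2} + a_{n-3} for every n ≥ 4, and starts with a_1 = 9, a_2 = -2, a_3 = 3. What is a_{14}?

Iterate the recurrence:
a_4 = 9, a_5 = 25, a_6 = 80, …, a_{11} = 21985, a_{12} = 67705, a_{13} = 208504, a_{14} = 642108.

642108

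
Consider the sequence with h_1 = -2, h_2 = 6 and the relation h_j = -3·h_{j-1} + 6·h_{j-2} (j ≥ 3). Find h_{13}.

Compute successive terms:
h_3 = -30;  h_4 = 126;  h_5 = -558;  …;  h_{10} = 888894;  h_{11} = -3886542;  h_{12} = 16992990;  h_{13} = -74298222.

-74298222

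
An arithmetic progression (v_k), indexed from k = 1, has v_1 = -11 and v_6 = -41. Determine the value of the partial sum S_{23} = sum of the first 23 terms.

-1771

Common difference d = (-41 - (-11)) / (6 - 1) = -6.
v_k = -11 + (k - 1)·(-6).
v_{23} = -143; S = 23·(-11 + (-143))/2 = -1771.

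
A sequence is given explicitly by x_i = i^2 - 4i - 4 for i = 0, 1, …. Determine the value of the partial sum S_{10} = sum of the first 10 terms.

65

Over i = 0..9: Σi = 45, Σi² = 285.
Total = (1)·285 + (-4)·45 + (-4)·10 = 65.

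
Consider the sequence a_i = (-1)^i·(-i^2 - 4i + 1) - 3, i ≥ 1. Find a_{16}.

-322

(-1)^16 = 1; -i^2 - 4i + 1 at i=16 is -319; so a_{16} = -322.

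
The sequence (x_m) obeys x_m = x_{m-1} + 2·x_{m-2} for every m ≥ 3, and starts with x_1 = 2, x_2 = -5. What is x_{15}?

-16381

Iterate the recurrence:
x_3 = -1, x_4 = -11, x_5 = -13, …, x_{12} = -2051, x_{13} = -4093, x_{14} = -8195, x_{15} = -16381.
(Characteristic roots are 2 and -1.)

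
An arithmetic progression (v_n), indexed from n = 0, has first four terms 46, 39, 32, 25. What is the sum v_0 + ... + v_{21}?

Common difference d = -7.
v_n = 46 + (n - 0)·(-7).
v_{21} = -101; S = 22·(46 + (-101))/2 = -605.

-605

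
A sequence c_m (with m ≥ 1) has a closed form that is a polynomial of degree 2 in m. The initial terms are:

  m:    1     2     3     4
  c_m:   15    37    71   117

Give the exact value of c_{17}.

1st diffs: 22, 34, 46.
2nd diffs: 12, 12 (constant).
So c_m = 6m^2 + 4m + 5.
Evaluating at m = 17 gives c_{17} = 1807.

1807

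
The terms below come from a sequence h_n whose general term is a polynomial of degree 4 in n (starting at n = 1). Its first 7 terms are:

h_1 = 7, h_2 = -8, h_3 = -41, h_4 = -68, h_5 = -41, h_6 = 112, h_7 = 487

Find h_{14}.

22432

1st diffs: -15, -33, -27, 27, 153, 375.
2nd diffs: -18, 6, 54, 126, 222.
3rd diffs: 24, 48, 72, 96.
4th diffs: 24, 24, 24 (constant).
So h_n = n^4 - 6n^3 + 2n^2 + 6n + 4.
Evaluating at n = 14 gives h_{14} = 22432.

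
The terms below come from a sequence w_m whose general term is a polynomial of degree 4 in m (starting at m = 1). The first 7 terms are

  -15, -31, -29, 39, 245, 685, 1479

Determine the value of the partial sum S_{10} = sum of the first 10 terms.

1st diffs: -16, 2, 68, 206, 440, 794.
2nd diffs: 18, 66, 138, 234, 354.
3rd diffs: 48, 72, 96, 120.
4th diffs: 24, 24, 24 (constant).
Newton forward-difference form: w_m = -15 + (-16)·C(m-1,1) + 18·C(m-1,2) + 48·C(m-1,3) + 24·C(m-1,4).
Continuing: 2771, 4729, 7545.
Summing m = 1..10 (10 terms) gives 17418.

17418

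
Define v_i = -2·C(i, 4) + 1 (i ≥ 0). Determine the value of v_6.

-29

C(6, 4) = 15, so v_6 = -29.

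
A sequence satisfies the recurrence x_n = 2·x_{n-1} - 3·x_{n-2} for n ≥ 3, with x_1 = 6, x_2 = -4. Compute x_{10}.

Iterate the recurrence:
x_3 = -26  x_4 = -40  x_5 = -2  x_6 = 116  x_7 = 238  x_8 = 128  x_9 = -458  x_{10} = -1300.

-1300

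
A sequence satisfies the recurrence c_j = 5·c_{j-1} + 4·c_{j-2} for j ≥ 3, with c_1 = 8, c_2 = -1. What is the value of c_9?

804443

Applying the relation repeatedly:
c_3 = 27  c_4 = 131  c_5 = 763  c_6 = 4339  c_7 = 24747  c_8 = 141091  c_9 = 804443.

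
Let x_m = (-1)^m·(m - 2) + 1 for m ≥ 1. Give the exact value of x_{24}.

23

(-1)^24 = 1; m - 2 at m=24 is 22; so x_{24} = 23.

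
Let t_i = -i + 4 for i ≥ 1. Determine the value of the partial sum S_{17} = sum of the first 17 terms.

Over i = 1..17: Σi = 153.
Total = (-1)·153 + (4)·17 = -85.

-85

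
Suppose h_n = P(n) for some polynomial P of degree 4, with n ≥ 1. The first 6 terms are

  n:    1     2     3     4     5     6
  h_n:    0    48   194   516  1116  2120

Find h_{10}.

13536

1st diffs: 48, 146, 322, 600, 1004.
2nd diffs: 98, 176, 278, 404.
3rd diffs: 78, 102, 126.
4th diffs: 24, 24 (constant).
Newton forward-difference form: h_n = 48·C(n-1,1) + 98·C(n-1,2) + 78·C(n-1,3) + 24·C(n-1,4).
At n = 10: n-1 = 9, so h_{10} = 432 + 3528 + 6552 + 3024 = 13536.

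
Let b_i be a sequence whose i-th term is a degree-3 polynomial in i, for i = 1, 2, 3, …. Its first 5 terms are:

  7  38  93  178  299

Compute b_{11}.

2117

1st diffs: 31, 55, 85, 121.
2nd diffs: 24, 30, 36.
3rd diffs: 6, 6 (constant).
Newton forward-difference form: b_i = 7 + 31·C(i-1,1) + 24·C(i-1,2) + 6·C(i-1,3).
At i = 11: i-1 = 10, so b_{11} = 7 + 310 + 1080 + 720 = 2117.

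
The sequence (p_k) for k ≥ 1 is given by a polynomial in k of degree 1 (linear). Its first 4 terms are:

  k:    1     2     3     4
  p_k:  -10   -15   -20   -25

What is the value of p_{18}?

-95

1st diffs: -5, -5, -5 (constant).
So p_k = -5k - 5.
Evaluating at k = 18 gives p_{18} = -95.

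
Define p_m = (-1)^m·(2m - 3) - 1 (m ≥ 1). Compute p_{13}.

(-1)^13 = -1; 2m - 3 at m=13 is 23; so p_{13} = -24.

-24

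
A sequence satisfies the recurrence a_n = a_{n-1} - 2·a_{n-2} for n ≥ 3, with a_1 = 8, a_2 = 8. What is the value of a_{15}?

-712

Compute successive terms:
a_3 = -8; a_4 = -24; a_5 = -8; …; a_{12} = 360; a_{13} = -8; a_{14} = -728; a_{15} = -712.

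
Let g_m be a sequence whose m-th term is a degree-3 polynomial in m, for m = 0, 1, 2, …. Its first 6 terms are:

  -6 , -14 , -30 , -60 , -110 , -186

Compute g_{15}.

1st diffs: -8, -16, -30, -50, -76.
2nd diffs: -8, -14, -20, -26.
3rd diffs: -6, -6, -6 (constant).
Newton forward-difference form: g_m = -6 + (-8)·C(m,1) + (-8)·C(m,2) + (-6)·C(m,3).
At m = 15: m = 15, so g_{15} = -6 - 120 - 840 - 2730 = -3696.

-3696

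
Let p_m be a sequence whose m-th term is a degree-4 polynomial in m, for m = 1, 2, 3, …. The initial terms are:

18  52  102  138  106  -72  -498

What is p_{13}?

1st diffs: 34, 50, 36, -32, -178, -426.
2nd diffs: 16, -14, -68, -146, -248.
3rd diffs: -30, -54, -78, -102.
4th diffs: -24, -24, -24 (constant).
Newton forward-difference form: p_m = 18 + 34·C(m-1,1) + 16·C(m-1,2) + (-30)·C(m-1,3) + (-24)·C(m-1,4).
At m = 13: m-1 = 12, so p_{13} = 18 + 408 + 1056 - 6600 - 11880 = -16998.

-16998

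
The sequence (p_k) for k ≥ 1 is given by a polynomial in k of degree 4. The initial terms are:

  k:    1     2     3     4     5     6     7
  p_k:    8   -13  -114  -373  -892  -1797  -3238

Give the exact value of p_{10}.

-12637

1st diffs: -21, -101, -259, -519, -905, -1441.
2nd diffs: -80, -158, -260, -386, -536.
3rd diffs: -78, -102, -126, -150.
4th diffs: -24, -24, -24 (constant).
Newton forward-difference form: p_k = 8 + (-21)·C(k-1,1) + (-80)·C(k-1,2) + (-78)·C(k-1,3) + (-24)·C(k-1,4).
At k = 10: k-1 = 9, so p_{10} = 8 - 189 - 2880 - 6552 - 3024 = -12637.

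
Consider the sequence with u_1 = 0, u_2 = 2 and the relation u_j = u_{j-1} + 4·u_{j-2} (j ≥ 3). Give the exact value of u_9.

Compute successive terms:
u_3 = 2; u_4 = 10; u_5 = 18; u_6 = 58; u_7 = 130; u_8 = 362; u_9 = 882.

882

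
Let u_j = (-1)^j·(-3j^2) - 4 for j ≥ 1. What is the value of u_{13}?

(-1)^13 = -1; -3j^2 at j=13 is -507; so u_{13} = 503.

503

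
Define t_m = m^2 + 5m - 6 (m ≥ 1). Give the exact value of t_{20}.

t_{20} = 1·20^2 + 5·20 - 6 = 494.

494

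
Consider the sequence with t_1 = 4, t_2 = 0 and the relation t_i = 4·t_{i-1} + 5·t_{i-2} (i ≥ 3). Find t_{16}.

20345052080

Applying the relation repeatedly:
t_3 = 20, t_4 = 80, t_5 = 420, …, t_{13} = 162760420, t_{14} = 813802080, t_{15} = 4069010420, t_{16} = 20345052080.
(Characteristic roots are 5 and -1.)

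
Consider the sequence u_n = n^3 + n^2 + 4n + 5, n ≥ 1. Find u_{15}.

3665

u_{15} = 1·15^3 + 1·15^2 + 4·15 + 5 = 3665.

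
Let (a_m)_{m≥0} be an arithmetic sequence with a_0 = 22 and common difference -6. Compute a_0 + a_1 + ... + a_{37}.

a_m = 22 + (m - 0)·(-6).
a_{37} = -200; S = 38·(22 + (-200))/2 = -3382.

-3382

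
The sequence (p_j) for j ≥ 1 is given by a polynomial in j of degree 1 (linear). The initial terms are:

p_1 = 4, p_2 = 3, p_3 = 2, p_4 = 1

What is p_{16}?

1st diffs: -1, -1, -1 (constant).
So p_j = -j + 5.
Evaluating at j = 16 gives p_{16} = -11.

-11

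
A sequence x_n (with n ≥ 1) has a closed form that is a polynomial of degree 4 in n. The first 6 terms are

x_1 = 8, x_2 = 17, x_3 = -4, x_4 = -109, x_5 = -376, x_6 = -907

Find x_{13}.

1st diffs: 9, -21, -105, -267, -531.
2nd diffs: -30, -84, -162, -264.
3rd diffs: -54, -78, -102.
4th diffs: -24, -24 (constant).
Newton forward-difference form: x_n = 8 + 9·C(n-1,1) + (-30)·C(n-1,2) + (-54)·C(n-1,3) + (-24)·C(n-1,4).
At n = 13: n-1 = 12, so x_{13} = 8 + 108 - 1980 - 11880 - 11880 = -25624.

-25624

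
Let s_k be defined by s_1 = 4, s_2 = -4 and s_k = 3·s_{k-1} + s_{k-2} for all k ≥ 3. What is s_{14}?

-4304164

Iterate the recurrence:
s_3 = -8;  s_4 = -28;  s_5 = -92;  …;  s_{11} = -119468;  s_{12} = -394576;  s_{13} = -1303196;  s_{14} = -4304164.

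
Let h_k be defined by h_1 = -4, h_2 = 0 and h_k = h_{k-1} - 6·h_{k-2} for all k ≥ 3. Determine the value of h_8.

Iterate the recurrence:
h_3 = 24; h_4 = 24; h_5 = -120; h_6 = -264; h_7 = 456; h_8 = 2040.

2040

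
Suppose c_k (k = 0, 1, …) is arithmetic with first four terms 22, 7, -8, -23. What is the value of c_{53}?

Common difference d = -15.
c_k = 22 + (k - 0)·(-15).
c_{53} = 22 + 53·(-15) = -773.

-773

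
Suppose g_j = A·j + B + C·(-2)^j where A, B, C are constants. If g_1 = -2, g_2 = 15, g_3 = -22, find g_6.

191

Plug in j = 1, 2, 3: A + B - 2C = -2; 2A + B + 4C = 15; 3A + B - 8C = -22.
Subtracting the first from the second: A + 6C = 17.
Subtracting the second from the third: A - 12C = -37.
Solving: C = 3, A = -1, then B = 5.
So g_j = -1·j + 5 + 3·(-2)^j; at j=6 this is 191.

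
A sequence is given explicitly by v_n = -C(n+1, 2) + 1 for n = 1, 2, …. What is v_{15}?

-119

C(16, 2) = 120, so v_{15} = -119.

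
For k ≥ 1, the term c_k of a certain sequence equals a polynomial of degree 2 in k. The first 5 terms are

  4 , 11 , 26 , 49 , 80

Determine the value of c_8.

221

1st diffs: 7, 15, 23, 31.
2nd diffs: 8, 8, 8 (constant).
Newton forward-difference form: c_k = 4 + 7·C(k-1,1) + 8·C(k-1,2).
At k = 8: k-1 = 7, so c_8 = 4 + 49 + 168 = 221.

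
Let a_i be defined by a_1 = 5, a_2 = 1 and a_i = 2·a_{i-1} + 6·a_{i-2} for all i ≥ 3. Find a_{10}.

a_3 = 32, a_4 = 70, a_5 = 332, a_6 = 1084, a_7 = 4160, a_8 = 14824, a_9 = 54608, a_{10} = 198160.

198160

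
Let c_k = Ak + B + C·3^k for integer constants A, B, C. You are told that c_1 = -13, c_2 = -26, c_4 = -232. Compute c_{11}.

-531395

At k = 1, 2, 4: A + B + 3C = -13; 2A + B + 9C = -26; 4A + B + 81C = -232.
Subtracting the first from the second: A + 6C = -13.
Subtracting the second from the third: 2A + 72C = -206.
Solving: C = -3, A = 5, then B = -9.
Hence c_{11} = 5·11 + (-9) + (-3)·177147 = -531395.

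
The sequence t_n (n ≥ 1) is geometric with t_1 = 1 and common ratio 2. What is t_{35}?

t_n = 1·2^(n-1).
t_{35} = 1·2^34 = 17179869184.

17179869184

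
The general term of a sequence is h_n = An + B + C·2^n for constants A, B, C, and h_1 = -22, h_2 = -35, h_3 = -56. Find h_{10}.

-4155

The three given values yield: A + B + 2C = -22; 2A + B + 4C = -35; 3A + B + 8C = -56.
Subtracting the first from the second: A + 2C = -13.
Subtracting the second from the third: A + 4C = -21.
Solving: C = -4, A = -5, then B = -9.
Therefore h_{10} = -50 + (-9) + (-4)·1024 = -4155.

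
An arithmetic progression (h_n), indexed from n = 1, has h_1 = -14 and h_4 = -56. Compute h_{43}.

Common difference d = (-56 - (-14)) / (4 - 1) = -14.
h_n = -14 + (n - 1)·(-14).
h_{43} = -14 + 42·(-14) = -602.

-602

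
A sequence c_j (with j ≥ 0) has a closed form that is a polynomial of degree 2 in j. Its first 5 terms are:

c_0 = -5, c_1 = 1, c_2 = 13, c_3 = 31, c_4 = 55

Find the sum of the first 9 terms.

1st diffs: 6, 12, 18, 24.
2nd diffs: 6, 6, 6 (constant).
Newton forward-difference form: c_j = -5 + 6·C(j,1) + 6·C(j,2).
Continuing: 85, 121, 163, 211.
Summing j = 0..8 (9 terms) gives 675.

675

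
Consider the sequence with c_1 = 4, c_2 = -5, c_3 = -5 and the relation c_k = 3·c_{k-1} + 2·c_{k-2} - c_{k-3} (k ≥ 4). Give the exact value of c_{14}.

c_4 = -29;  c_5 = -92;  c_6 = -329;  …;  c_{11} = -169775;  c_{12} = -592664;  c_{13} = -2068907;  c_{14} = -7222274.

-7222274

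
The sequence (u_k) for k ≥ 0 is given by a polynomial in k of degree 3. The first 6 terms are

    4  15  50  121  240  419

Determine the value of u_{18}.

1st diffs: 11, 35, 71, 119, 179.
2nd diffs: 24, 36, 48, 60.
3rd diffs: 12, 12, 12 (constant).
Newton forward-difference form: u_k = 4 + 11·C(k,1) + 24·C(k,2) + 12·C(k,3).
At k = 18: k = 18, so u_{18} = 4 + 198 + 3672 + 9792 = 13666.

13666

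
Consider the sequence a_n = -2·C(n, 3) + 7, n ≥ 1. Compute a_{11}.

-323

C(11, 3) = 165, so a_{11} = -323.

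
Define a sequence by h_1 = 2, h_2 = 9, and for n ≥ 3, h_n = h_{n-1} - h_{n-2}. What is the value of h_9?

7

h_3 = 7, h_4 = -2, h_5 = -9, h_6 = -7, h_7 = 2, h_8 = 9, h_9 = 7.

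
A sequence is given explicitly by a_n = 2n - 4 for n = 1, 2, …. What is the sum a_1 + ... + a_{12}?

Over n = 1..12: Σn = 78.
Total = (2)·78 + (-4)·12 = 108.

108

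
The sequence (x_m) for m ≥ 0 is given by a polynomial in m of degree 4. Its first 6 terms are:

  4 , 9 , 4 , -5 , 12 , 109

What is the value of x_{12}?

12604

1st diffs: 5, -5, -9, 17, 97.
2nd diffs: -10, -4, 26, 80.
3rd diffs: 6, 30, 54.
4th diffs: 24, 24 (constant).
Newton forward-difference form: x_m = 4 + 5·C(m,1) + (-10)·C(m,2) + 6·C(m,3) + 24·C(m,4).
At m = 12: m = 12, so x_{12} = 4 + 60 - 660 + 1320 + 11880 = 12604.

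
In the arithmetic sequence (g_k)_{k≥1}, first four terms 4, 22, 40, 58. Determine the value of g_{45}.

Common difference d = 18.
g_k = 4 + (k - 1)·18.
g_{45} = 4 + 44·18 = 796.

796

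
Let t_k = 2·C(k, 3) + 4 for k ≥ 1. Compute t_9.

C(9, 3) = 84, so t_9 = 172.

172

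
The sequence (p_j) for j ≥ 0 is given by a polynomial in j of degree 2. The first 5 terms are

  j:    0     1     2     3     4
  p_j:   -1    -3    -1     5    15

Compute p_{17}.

1st diffs: -2, 2, 6, 10.
2nd diffs: 4, 4, 4 (constant).
So p_j = 2j^2 - 4j - 1.
Evaluating at j = 17 gives p_{17} = 509.

509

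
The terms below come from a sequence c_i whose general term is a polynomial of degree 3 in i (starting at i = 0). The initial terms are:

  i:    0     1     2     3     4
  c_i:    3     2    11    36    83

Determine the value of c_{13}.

1st diffs: -1, 9, 25, 47.
2nd diffs: 10, 16, 22.
3rd diffs: 6, 6 (constant).
So c_i = i^3 + 2i^2 - 4i + 3.
Evaluating at i = 13 gives c_{13} = 2486.

2486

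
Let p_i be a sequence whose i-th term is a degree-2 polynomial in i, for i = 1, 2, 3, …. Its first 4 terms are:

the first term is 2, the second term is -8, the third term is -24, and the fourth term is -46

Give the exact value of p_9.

1st diffs: -10, -16, -22.
2nd diffs: -6, -6 (constant).
Newton forward-difference form: p_i = 2 + (-10)·C(i-1,1) + (-6)·C(i-1,2).
At i = 9: i-1 = 8, so p_9 = 2 - 80 - 168 = -246.

-246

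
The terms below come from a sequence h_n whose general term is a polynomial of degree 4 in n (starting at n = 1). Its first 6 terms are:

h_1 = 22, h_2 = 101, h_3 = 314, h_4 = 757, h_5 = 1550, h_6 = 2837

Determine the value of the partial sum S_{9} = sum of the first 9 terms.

29418

1st diffs: 79, 213, 443, 793, 1287.
2nd diffs: 134, 230, 350, 494.
3rd diffs: 96, 120, 144.
4th diffs: 24, 24 (constant).
Newton forward-difference form: h_n = 22 + 79·C(n-1,1) + 134·C(n-1,2) + 96·C(n-1,3) + 24·C(n-1,4).
Continuing: 4786, 7589, 11462.
Summing n = 1..9 (9 terms) gives 29418.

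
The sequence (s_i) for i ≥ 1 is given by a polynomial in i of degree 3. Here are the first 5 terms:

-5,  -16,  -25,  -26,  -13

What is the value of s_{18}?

1st diffs: -11, -9, -1, 13.
2nd diffs: 2, 8, 14.
3rd diffs: 6, 6 (constant).
Newton forward-difference form: s_i = -5 + (-11)·C(i-1,1) + 2·C(i-1,2) + 6·C(i-1,3).
At i = 18: i-1 = 17, so s_{18} = -5 - 187 + 272 + 4080 = 4160.

4160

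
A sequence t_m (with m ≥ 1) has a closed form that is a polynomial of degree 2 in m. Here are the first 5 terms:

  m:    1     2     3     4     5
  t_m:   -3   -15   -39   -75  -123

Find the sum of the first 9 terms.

1st diffs: -12, -24, -36, -48.
2nd diffs: -12, -12, -12 (constant).
So t_m = -6m^2 + 6m - 3.
Continuing: -183, -255, -339, -435.
Summing m = 1..9 (9 terms) gives -1467.

-1467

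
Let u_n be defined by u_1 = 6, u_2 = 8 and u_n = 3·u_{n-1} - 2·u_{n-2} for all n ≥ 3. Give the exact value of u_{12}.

4100

Step forward from the initial values:
u_3 = 12; u_4 = 20; u_5 = 36; u_6 = 68; u_7 = 132; u_8 = 260; u_9 = 516; u_{10} = 1028; u_{11} = 2052; u_{12} = 4100.
(Characteristic roots are 2 and 1.)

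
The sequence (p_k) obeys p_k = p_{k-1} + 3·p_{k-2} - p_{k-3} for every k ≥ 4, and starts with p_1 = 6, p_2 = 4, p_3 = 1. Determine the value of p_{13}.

4602

Compute successive terms:
p_4 = 7, p_5 = 6, p_6 = 26, p_7 = 37, p_8 = 109, p_9 = 194, p_{10} = 484, p_{11} = 957, p_{12} = 2215, p_{13} = 4602.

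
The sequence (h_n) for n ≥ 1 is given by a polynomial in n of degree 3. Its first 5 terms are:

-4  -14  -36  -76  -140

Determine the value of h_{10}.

1st diffs: -10, -22, -40, -64.
2nd diffs: -12, -18, -24.
3rd diffs: -6, -6 (constant).
Newton forward-difference form: h_n = -4 + (-10)·C(n-1,1) + (-12)·C(n-1,2) + (-6)·C(n-1,3).
At n = 10: n-1 = 9, so h_{10} = -4 - 90 - 432 - 504 = -1030.

-1030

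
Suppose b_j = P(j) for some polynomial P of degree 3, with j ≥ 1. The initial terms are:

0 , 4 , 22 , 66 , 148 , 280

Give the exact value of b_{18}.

1st diffs: 4, 18, 44, 82, 132.
2nd diffs: 14, 26, 38, 50.
3rd diffs: 12, 12, 12 (constant).
Newton forward-difference form: b_j = 4·C(j-1,1) + 14·C(j-1,2) + 12·C(j-1,3).
At j = 18: j-1 = 17, so b_{18} = 68 + 1904 + 8160 = 10132.

10132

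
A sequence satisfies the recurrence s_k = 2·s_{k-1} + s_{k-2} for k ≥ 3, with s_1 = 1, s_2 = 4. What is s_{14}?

147704

Applying the relation repeatedly:
s_3 = 9; s_4 = 22; s_5 = 53; …; s_{11} = 10497; s_{12} = 25342; s_{13} = 61181; s_{14} = 147704.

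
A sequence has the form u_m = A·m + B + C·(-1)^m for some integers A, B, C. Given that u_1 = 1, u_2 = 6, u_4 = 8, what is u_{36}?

40

Plug in m = 1, 2, 4: A + B - C = 1; 2A + B + C = 6; 4A + B + C = 8.
Subtracting the first from the second: A + 2C = 5.
Subtracting the second from the third: 2A = 2.
Solving: C = 2, A = 1, then B = 2.
Hence u_{36} = 1·36 + 2 + 2·1 = 40.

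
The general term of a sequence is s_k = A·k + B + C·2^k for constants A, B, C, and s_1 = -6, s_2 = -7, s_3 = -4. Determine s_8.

At k = 1, 2, 3: A + B + 2C = -6; 2A + B + 4C = -7; 3A + B + 8C = -4.
Subtracting the first from the second: A + 2C = -1.
Subtracting the second from the third: A + 4C = 3.
Solving: C = 2, A = -5, then B = -5.
So s_k = -5·k + (-5) + 2·2^k; at k=8 this is 467.

467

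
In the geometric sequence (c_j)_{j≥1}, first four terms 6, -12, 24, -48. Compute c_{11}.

6144

Common ratio r = -2.
c_j = 6·(-2)^(j-1).
c_{11} = 6·(-2)^10 = 6144.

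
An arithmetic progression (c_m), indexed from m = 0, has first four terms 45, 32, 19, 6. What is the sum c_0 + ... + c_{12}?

-429

Common difference d = -13.
c_m = 45 + (m - 0)·(-13).
c_{12} = -111; S = 13·(45 + (-111))/2 = -429.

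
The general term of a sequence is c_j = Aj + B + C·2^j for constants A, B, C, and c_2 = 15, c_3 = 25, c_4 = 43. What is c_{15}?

65569

Write the equations: 2A + B + 4C = 15; 3A + B + 8C = 25; 4A + B + 16C = 43.
Subtracting the first from the second: A + 4C = 10.
Subtracting the second from the third: A + 8C = 18.
Solving: C = 2, A = 2, then B = 3.
Therefore c_{15} = 30 + 3 + 2·32768 = 65569.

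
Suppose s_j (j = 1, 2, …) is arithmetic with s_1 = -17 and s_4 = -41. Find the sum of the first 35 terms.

-5355

Common difference d = (-41 - (-17)) / (4 - 1) = -8.
s_j = -17 + (j - 1)·(-8).
s_{35} = -289; S = 35·(-17 + (-289))/2 = -5355.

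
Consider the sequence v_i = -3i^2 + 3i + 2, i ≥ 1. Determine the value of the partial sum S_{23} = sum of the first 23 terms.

Over i = 1..23: Σi = 276, Σi² = 4324.
Total = (-3)·4324 + (3)·276 + (2)·23 = -12098.

-12098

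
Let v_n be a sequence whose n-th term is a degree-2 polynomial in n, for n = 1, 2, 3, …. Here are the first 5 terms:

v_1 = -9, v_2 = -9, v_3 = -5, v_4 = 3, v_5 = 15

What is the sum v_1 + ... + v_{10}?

1st diffs: 0, 4, 8, 12.
2nd diffs: 4, 4, 4 (constant).
Newton forward-difference form: v_n = -9 + 4·C(n-1,2).
Continuing: …, 31, 51, 75, 103, …, v_{10} = 135.
Summing n = 1..10 (10 terms) gives 390.

390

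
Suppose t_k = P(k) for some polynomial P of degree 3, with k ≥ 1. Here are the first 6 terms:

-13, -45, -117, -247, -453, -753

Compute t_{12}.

1st diffs: -32, -72, -130, -206, -300.
2nd diffs: -40, -58, -76, -94.
3rd diffs: -18, -18, -18 (constant).
Newton forward-difference form: t_k = -13 + (-32)·C(k-1,1) + (-40)·C(k-1,2) + (-18)·C(k-1,3).
At k = 12: k-1 = 11, so t_{12} = -13 - 352 - 2200 - 2970 = -5535.

-5535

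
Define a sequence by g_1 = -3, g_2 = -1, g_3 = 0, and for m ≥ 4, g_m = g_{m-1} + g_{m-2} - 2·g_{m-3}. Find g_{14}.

-9

Iterate the recurrence:
g_4 = 5;  g_5 = 7;  g_6 = 12;  …;  g_{11} = -41;  g_{12} = -44;  g_{13} = -47;  g_{14} = -9.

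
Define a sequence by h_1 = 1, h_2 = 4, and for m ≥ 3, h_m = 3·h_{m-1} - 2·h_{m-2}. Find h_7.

190

Step forward from the initial values:
h_3 = 10, h_4 = 22, h_5 = 46, h_6 = 94, h_7 = 190.
(Characteristic roots are 2 and 1.)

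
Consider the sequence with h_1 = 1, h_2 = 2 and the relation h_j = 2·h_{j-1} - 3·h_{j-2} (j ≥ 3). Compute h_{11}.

-263

Compute successive terms:
h_3 = 1;  h_4 = -4;  h_5 = -11;  h_6 = -10;  h_7 = 13;  h_8 = 56;  h_9 = 73;  h_{10} = -22;  h_{11} = -263.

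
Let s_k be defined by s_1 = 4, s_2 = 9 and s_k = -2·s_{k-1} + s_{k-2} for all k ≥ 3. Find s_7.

Compute successive terms:
s_3 = -14, s_4 = 37, s_5 = -88, s_6 = 213, s_7 = -514.

-514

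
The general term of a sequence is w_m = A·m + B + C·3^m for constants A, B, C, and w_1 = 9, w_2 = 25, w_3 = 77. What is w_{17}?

387420457

The three given values yield: A + B + 3C = 9; 2A + B + 9C = 25; 3A + B + 27C = 77.
Subtracting the first from the second: A + 6C = 16.
Subtracting the second from the third: A + 18C = 52.
Solving: C = 3, A = -2, then B = 2.
So w_m = -2·m + 2 + 3·3^m; at m=17 this is 387420457.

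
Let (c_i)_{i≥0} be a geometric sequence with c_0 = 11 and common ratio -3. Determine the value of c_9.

c_i = 11·(-3)^(i-0).
c_9 = 11·(-3)^9 = -216513.

-216513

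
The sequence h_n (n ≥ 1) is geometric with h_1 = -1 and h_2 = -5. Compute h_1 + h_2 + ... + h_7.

-19531

Common ratio r = 5.
h_n = (-1)·5^(n-1).
S = (-1)·(5^7 - 1)/(5 - 1) = (-1)·(78125 - 1)/(4) = -19531.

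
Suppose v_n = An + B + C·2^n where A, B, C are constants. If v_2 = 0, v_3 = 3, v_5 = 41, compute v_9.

981

The three given values yield: 2A + B + 4C = 0; 3A + B + 8C = 3; 5A + B + 32C = 41.
Subtracting the first from the second: A + 4C = 3.
Subtracting the second from the third: 2A + 24C = 38.
Solving: C = 2, A = -5, then B = 2.
Hence v_9 = -5·9 + 2 + 2·512 = 981.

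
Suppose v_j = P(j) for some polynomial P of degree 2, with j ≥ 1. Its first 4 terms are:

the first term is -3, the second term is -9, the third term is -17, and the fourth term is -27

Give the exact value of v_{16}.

1st diffs: -6, -8, -10.
2nd diffs: -2, -2 (constant).
So v_j = -j^2 - 3j + 1.
Evaluating at j = 16 gives v_{16} = -303.

-303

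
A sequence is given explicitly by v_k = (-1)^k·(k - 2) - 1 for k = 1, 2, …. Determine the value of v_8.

5

(-1)^8 = 1; k - 2 at k=8 is 6; so v_8 = 5.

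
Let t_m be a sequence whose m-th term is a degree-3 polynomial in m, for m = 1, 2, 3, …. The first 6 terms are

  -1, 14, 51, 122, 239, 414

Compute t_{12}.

1st diffs: 15, 37, 71, 117, 175.
2nd diffs: 22, 34, 46, 58.
3rd diffs: 12, 12, 12 (constant).
Newton forward-difference form: t_m = -1 + 15·C(m-1,1) + 22·C(m-1,2) + 12·C(m-1,3).
At m = 12: m-1 = 11, so t_{12} = -1 + 165 + 1210 + 1980 = 3354.

3354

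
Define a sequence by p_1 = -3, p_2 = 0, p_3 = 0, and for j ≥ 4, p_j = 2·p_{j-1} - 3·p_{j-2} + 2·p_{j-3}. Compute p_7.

12

p_4 = -6;  p_5 = -12;  p_6 = -6;  p_7 = 12.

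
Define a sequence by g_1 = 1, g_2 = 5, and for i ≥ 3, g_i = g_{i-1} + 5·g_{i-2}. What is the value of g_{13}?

330985

g_3 = 10, g_4 = 35, g_5 = 85, …, g_{10} = 15335, g_{11} = 42385, g_{12} = 119060, g_{13} = 330985.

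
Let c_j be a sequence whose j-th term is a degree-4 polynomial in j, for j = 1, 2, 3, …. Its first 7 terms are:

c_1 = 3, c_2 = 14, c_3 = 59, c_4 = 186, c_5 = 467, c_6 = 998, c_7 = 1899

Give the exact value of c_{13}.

1st diffs: 11, 45, 127, 281, 531, 901.
2nd diffs: 34, 82, 154, 250, 370.
3rd diffs: 48, 72, 96, 120.
4th diffs: 24, 24, 24 (constant).
Newton forward-difference form: c_j = 3 + 11·C(j-1,1) + 34·C(j-1,2) + 48·C(j-1,3) + 24·C(j-1,4).
At j = 13: j-1 = 12, so c_{13} = 3 + 132 + 2244 + 10560 + 11880 = 24819.

24819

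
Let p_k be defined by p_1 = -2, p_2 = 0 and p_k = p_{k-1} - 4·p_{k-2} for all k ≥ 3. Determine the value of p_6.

Compute successive terms:
p_3 = 8  p_4 = 8  p_5 = -24  p_6 = -56.

-56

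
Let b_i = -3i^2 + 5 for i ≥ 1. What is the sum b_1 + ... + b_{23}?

Over i = 1..23: Σi = 276, Σi² = 4324.
Total = (-3)·4324 + (5)·23 = -12857.

-12857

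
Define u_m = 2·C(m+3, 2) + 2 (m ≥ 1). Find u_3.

32

C(6, 2) = 15, so u_3 = 32.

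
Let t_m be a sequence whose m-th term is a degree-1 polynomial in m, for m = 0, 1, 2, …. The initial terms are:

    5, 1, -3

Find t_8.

1st diffs: -4, -4 (constant).
So t_m = -4m + 5.
Evaluating at m = 8 gives t_8 = -27.

-27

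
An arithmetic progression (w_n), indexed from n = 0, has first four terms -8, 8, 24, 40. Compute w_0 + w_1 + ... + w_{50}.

Common difference d = 16.
w_n = -8 + (n - 0)·16.
w_{50} = 792; S = 51·(-8 + 792)/2 = 19992.

19992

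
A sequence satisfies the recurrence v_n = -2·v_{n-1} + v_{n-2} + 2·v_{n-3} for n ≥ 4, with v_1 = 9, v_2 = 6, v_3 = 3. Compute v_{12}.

4098

Compute successive terms:
v_4 = 18;  v_5 = -21;  v_6 = 66;  v_7 = -117;  v_8 = 258;  v_9 = -501;  v_{10} = 1026;  v_{11} = -2037;  v_{12} = 4098.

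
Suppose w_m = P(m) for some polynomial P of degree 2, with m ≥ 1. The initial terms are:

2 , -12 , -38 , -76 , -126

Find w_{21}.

1st diffs: -14, -26, -38, -50.
2nd diffs: -12, -12, -12 (constant).
Newton forward-difference form: w_m = 2 + (-14)·C(m-1,1) + (-12)·C(m-1,2).
At m = 21: m-1 = 20, so w_{21} = 2 - 280 - 2280 = -2558.

-2558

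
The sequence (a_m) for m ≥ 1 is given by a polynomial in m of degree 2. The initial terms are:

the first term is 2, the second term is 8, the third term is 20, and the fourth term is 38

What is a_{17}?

1st diffs: 6, 12, 18.
2nd diffs: 6, 6 (constant).
Newton forward-difference form: a_m = 2 + 6·C(m-1,1) + 6·C(m-1,2).
At m = 17: m-1 = 16, so a_{17} = 2 + 96 + 720 = 818.

818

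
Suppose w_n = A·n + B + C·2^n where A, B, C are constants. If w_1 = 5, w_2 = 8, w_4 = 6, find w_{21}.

At n = 1, 2, 4: A + B + 2C = 5; 2A + B + 4C = 8; 4A + B + 16C = 6.
Subtracting the first from the second: A + 2C = 3.
Subtracting the second from the third: 2A + 12C = -2.
Solving: C = -1, A = 5, then B = 2.
Hence w_{21} = 5·21 + 2 + (-1)·2097152 = -2097045.

-2097045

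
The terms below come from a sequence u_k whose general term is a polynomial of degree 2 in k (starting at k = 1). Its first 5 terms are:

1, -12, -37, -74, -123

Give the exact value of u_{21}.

1st diffs: -13, -25, -37, -49.
2nd diffs: -12, -12, -12 (constant).
So u_k = -6k^2 + 5k + 2.
Evaluating at k = 21 gives u_{21} = -2539.

-2539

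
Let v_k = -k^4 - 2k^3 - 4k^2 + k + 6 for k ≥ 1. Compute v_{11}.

v_{11} = -1·11^4 - 2·11^3 - 4·11^2 + 1·11 + 6 = -17770.

-17770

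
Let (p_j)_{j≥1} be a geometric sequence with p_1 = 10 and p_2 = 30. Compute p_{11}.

Common ratio r = 3.
p_j = 10·3^(j-1).
p_{11} = 10·3^10 = 590490.

590490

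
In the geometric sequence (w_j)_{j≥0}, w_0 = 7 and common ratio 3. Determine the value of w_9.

w_j = 7·3^(j-0).
w_9 = 7·3^9 = 137781.

137781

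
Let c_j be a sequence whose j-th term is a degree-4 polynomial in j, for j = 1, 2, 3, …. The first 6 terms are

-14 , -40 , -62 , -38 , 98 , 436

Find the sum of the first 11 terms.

24024

1st diffs: -26, -22, 24, 136, 338.
2nd diffs: 4, 46, 112, 202.
3rd diffs: 42, 66, 90.
4th diffs: 24, 24 (constant).
So c_j = j^4 - 3j^3 - 5j^2 - 5j - 2.
Continuing: …, 1090, 2198, 3922, 6448, …, c_{11} = 9986.
Summing j = 1..11 (11 terms) gives 24024.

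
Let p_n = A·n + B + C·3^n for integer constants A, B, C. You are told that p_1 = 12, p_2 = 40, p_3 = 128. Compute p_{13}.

At n = 1, 2, 3: A + B + 3C = 12; 2A + B + 9C = 40; 3A + B + 27C = 128.
Subtracting the first from the second: A + 6C = 28.
Subtracting the second from the third: A + 18C = 88.
Solving: C = 5, A = -2, then B = -1.
Hence p_{13} = -2·13 + (-1) + 5·1594323 = 7971588.

7971588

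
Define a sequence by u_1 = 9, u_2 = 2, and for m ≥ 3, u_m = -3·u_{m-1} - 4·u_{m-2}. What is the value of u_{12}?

Applying the relation repeatedly:
u_3 = -42; u_4 = 118; u_5 = -186; u_6 = 86; u_7 = 486; u_8 = -1802; u_9 = 3462; u_{10} = -3178; u_{11} = -4314; u_{12} = 25654.

25654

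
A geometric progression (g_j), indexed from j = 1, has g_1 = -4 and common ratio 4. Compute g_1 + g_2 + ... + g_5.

g_j = (-4)·4^(j-1).
S = (-4)·(4^5 - 1)/(4 - 1) = (-4)·(1024 - 1)/(3) = -1364.

-1364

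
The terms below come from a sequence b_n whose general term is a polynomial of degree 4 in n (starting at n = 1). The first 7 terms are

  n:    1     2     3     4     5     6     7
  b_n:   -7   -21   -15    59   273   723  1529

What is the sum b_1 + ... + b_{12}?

1st diffs: -14, 6, 74, 214, 450, 806.
2nd diffs: 20, 68, 140, 236, 356.
3rd diffs: 48, 72, 96, 120.
4th diffs: 24, 24, 24 (constant).
Newton forward-difference form: b_n = -7 + (-14)·C(n-1,1) + 20·C(n-1,2) + 48·C(n-1,3) + 24·C(n-1,4).
Continuing: …, 2835, 4809, 7643, 11553, …, b_{12} = 16779.
Summing n = 1..12 (12 terms) gives 46160.

46160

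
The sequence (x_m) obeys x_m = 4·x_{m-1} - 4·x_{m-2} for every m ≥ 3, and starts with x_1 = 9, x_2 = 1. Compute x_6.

Compute successive terms:
x_3 = -32, x_4 = -132, x_5 = -400, x_6 = -1072.
(Characteristic roots are 2 and 2.)

-1072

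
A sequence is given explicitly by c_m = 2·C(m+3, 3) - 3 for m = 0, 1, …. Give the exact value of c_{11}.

C(14, 3) = 364, so c_{11} = 725.

725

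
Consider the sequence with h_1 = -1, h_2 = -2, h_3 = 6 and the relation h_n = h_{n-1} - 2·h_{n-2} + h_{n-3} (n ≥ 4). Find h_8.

Compute successive terms:
h_4 = 9; h_5 = -5; h_6 = -17; h_7 = 2; h_8 = 31.

31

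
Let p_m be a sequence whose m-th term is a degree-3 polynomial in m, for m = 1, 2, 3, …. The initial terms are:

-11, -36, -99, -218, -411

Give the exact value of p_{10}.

-3116

1st diffs: -25, -63, -119, -193.
2nd diffs: -38, -56, -74.
3rd diffs: -18, -18 (constant).
So p_m = -3m^3 - m^2 - m - 6.
Evaluating at m = 10 gives p_{10} = -3116.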